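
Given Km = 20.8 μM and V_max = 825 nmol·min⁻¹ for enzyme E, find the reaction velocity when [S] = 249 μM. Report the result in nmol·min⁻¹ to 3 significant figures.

761 nmol·min⁻¹

[S]/(Km+[S]) = 249/269.8 = 0.9229, the fractional saturation.
v = 0.9229 × Vmax = 0.9229 × 825 = 761 nmol·min⁻¹.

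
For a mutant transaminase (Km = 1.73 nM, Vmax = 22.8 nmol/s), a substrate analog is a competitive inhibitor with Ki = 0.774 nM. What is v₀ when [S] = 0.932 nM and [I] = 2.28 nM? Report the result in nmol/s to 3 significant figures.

2.74 nmol/s

α = 1 + [I]/Ki = 1 + 2.28/0.774 = 3.946.
For a competitive inhibitor, Vmax is unchanged and the apparent Km becomes α·Km: Km,app = 6.83 nM, Vmax,app = 22.8 nmol/s.
v = Vmax,app·[S]/(Km,app + [S]) = 22.8 × 0.932/(6.83 + 0.932) = 2.74 nmol/s.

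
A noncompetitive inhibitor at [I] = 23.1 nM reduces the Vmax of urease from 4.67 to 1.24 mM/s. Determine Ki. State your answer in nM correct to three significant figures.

8.35 nM

Noncompetitive: Vmax,app = Vmax/α with α = 1 + [I]/Ki.
α = Vmax/Vmax,app = 4.67/1.24 = 3.766.
Since α = 1 + [I]/Ki, [I]/Ki = 3.766 − 1 = 2.766 and Ki = 23.1/2.766 = 8.35 nM.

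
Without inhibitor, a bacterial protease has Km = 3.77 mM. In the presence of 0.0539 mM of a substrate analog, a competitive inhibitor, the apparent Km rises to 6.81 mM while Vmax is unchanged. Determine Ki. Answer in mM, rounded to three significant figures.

Competitive: Km,app = α·Km with α = 1 + [I]/Ki.
α = Km,app/Km = 6.81/3.77 = 1.806.
Ki = [I]/(α − 1) = 0.0539/0.8064 = 0.0668 mM.

0.0668 mM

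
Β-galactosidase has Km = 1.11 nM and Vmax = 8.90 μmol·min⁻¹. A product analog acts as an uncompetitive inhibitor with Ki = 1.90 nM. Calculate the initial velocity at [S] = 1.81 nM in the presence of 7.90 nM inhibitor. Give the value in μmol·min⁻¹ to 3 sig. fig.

1.54 μmol·min⁻¹

With α = 1 + [I]/Ki = 1 + 7.90/1.90 = 5.158, the uncompetitive rate law is v = (Vmax/α)·[S] / (Km/α + [S]).
v = (8.90/5.158)×1.81 / (1.11/5.158 + 1.81) = 3.123/2.025 = 1.54 μmol·min⁻¹.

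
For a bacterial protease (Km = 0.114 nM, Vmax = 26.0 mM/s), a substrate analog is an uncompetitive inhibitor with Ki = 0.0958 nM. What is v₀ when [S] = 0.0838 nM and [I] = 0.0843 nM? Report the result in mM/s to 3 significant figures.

With α = 1 + [I]/Ki = 1 + 0.0843/0.0958 = 1.880, the uncompetitive rate law is v = (Vmax/α)·[S] / (Km/α + [S]).
v = (26.0/1.880)×0.0838 / (0.114/1.880 + 0.0838) = 1.159/0.1444 = 8.02 mM/s.

8.02 mM/s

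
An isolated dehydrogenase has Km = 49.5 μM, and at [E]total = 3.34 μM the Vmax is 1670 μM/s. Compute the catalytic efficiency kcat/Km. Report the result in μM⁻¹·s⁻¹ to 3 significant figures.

10.1 μM⁻¹·s⁻¹

kcat = Vmax/[E]total = 1670/3.34 = 500 s⁻¹.
kcat/Km = 500/49.5 = 10.1 μM⁻¹·s⁻¹.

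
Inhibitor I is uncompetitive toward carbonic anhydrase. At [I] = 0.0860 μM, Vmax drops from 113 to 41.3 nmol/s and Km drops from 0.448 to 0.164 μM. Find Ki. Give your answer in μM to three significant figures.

0.0495 μM

Uncompetitive: Vmax,app = Vmax/α (and Km,app = Km/α) with α = 1 + [I]/Ki.
α = Vmax/Vmax,app = 113/41.3 = 2.736.
Ki = [I]/(α − 1) = 0.0860/1.736 = 0.0495 μM.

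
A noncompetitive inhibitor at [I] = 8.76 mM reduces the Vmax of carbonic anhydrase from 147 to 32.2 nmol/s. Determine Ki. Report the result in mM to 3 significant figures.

2.46 mM

Noncompetitive: Vmax,app = Vmax/α with α = 1 + [I]/Ki.
α = Vmax/Vmax,app = 147/32.2 = 4.565.
Ki = [I]/(α − 1) = 8.76/3.565 = 2.46 mM.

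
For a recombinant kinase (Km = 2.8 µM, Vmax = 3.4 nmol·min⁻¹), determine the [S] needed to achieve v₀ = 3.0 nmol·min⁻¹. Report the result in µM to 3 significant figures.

Rearranging v = Vmax[S]/(Km+[S]) gives [S] = Km·v/(Vmax − v).
[S] = 2.8 × 3.0 / (3.4 − 3.0) = 8.400/0.4000 = 21.0 µM.

21.0 µM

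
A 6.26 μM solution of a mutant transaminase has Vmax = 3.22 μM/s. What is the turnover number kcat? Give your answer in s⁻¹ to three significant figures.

kcat = Vmax/[E]total = 3.22 μM/s / 6.26 μM = 0.514 s⁻¹.

0.514 s⁻¹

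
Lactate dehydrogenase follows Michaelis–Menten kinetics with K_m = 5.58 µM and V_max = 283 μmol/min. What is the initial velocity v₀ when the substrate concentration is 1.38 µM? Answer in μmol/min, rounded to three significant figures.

56.1 μmol/min

v = Vmax·[S]/(Km + [S]) = 283 × 1.38 / (5.58 + 1.38)
  = 390.5 / 6.960 = 56.1 μmol/min.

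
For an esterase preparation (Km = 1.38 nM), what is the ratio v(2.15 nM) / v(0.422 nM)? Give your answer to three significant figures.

2.60

The fractional saturations are [S]/(Km+[S]) = 0.422/1.802 = 0.2342 and 2.15/3.530 = 0.6091.
v₂/v₁ is just their ratio: 0.6091/0.2342 = 2.60.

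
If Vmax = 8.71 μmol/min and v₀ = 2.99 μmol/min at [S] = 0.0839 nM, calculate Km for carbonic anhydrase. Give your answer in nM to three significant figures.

v/Vmax = 2.99/8.71 = 0.3433 = [S]/(Km+[S]).
So Km + [S] = [S]/0.3433 = 0.2444 nM, giving Km = 0.2444 − 0.0839 = 0.161 nM.

0.161 nM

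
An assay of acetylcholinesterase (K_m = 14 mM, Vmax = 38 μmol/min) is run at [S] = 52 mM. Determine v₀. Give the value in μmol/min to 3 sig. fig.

v = Vmax·[S]/(Km + [S]) = 38 × 52 / (14 + 52)
  = 1976 / 66.00 = 29.9 μmol/min.

29.9 μmol/min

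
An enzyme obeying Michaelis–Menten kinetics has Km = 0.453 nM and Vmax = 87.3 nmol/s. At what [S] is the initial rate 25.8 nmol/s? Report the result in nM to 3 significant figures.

The required fractional saturation is v/Vmax = 25.8/87.3 = 0.2955.
Then [S]/(Km+[S]) = 0.2955 ⇒ [S] = 0.453 × 0.2955/(1 − 0.2955) = 0.190 nM.

0.190 nM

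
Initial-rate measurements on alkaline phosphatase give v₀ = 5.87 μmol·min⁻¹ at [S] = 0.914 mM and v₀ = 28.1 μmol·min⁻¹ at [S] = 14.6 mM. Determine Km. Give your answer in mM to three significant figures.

In reciprocal form, 1/v = (Km/Vmax)·(1/[S]) + 1/Vmax. The two points give (1/[S], 1/v) = (1.094, 0.1704) and (0.06849, 0.03559).
Slope = (0.1704 − 0.03559)/(1.094 − 0.06849) = 0.1314; intercept = 0.1704 − 0.1314×1.094 = 0.02659.
Vmax = 1/intercept = 37.6 μmol·min⁻¹; Km = slope × Vmax = 0.1314 × 37.6 = 4.94 mM.

4.94 mM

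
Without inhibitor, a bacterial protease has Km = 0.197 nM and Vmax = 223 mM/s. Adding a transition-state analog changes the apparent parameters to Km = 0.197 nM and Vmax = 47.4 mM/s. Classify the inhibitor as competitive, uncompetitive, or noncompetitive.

noncompetitive

Vmax decreases (223 → 47.4 mM/s) while Km is unchanged — pure noncompetitive inhibition.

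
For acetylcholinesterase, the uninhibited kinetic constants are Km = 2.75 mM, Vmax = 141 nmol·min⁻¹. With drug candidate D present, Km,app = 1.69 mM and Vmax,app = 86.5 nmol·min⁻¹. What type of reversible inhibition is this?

Both Km and Vmax decrease by the same factor (~1.63-fold) — characteristic of uncompetitive inhibition.

uncompetitive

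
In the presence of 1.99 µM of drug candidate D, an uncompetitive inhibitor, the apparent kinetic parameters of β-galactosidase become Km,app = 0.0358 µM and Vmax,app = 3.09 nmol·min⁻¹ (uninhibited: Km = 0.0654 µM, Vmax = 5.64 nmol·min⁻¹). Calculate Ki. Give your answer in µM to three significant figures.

Uncompetitive: Vmax,app = Vmax/α (and Km,app = Km/α) with α = 1 + [I]/Ki.
α = Vmax/Vmax,app = 5.64/3.09 = 1.825.
Ki = [I]/(α − 1) = 1.99/0.8252 = 2.41 µM.

2.41 µM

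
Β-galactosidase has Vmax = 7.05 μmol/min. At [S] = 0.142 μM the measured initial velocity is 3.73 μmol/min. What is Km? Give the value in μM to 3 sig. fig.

0.126 μM

From v = Vmax[S]/(Km+[S]), Km = [S](Vmax − v)/v.
Km = 0.142 × (7.05 − 3.73) / 3.73 = 0.4714/3.73 = 0.126 μM.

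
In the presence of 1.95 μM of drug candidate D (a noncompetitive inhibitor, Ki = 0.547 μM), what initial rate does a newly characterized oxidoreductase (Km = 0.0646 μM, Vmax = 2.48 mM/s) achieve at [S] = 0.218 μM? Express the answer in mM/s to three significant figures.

With α = 1 + [I]/Ki = 1 + 1.95/0.547 = 4.565, the noncompetitive rate law is v = (Vmax/α)·[S] / (Km + [S]).
v = (2.48/4.565)×0.218 / (0.0646 + 0.218) = 0.1184/0.2826 = 0.419 mM/s.

0.419 mM/s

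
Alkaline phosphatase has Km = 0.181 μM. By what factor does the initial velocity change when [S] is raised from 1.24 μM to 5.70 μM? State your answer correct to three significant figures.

1.11

Since Vmax cancels, v₂/v₁ = [S]₂(Km+[S]₁) / [S]₁(Km+[S]₂).
= 5.70×(0.181+1.24) / (1.24×(0.181+5.70)) = 8.100/7.292 = 1.11.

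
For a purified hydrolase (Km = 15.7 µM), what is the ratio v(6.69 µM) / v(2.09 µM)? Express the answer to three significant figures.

Since Vmax cancels, v₂/v₁ = [S]₂(Km+[S]₁) / [S]₁(Km+[S]₂).
= 6.69×(15.7+2.09) / (2.09×(15.7+6.69)) = 119.0/46.80 = 2.54.

2.54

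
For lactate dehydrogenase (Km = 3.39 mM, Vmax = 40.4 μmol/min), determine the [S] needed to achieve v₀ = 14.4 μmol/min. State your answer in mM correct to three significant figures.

1.88 mM

The required fractional saturation is v/Vmax = 14.4/40.4 = 0.3564.
Then [S]/(Km+[S]) = 0.3564 ⇒ [S] = 3.39 × 0.3564/(1 − 0.3564) = 1.88 mM.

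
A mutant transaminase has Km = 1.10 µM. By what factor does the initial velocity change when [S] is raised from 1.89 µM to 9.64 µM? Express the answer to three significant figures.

The fractional saturations are [S]/(Km+[S]) = 1.89/2.990 = 0.6321 and 9.64/10.74 = 0.8976.
v₂/v₁ is just their ratio: 0.8976/0.6321 = 1.42.

1.42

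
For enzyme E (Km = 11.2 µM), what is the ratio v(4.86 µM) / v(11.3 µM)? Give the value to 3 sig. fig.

The fractional saturations are [S]/(Km+[S]) = 11.3/22.50 = 0.5022 and 4.86/16.06 = 0.3026.
v₂/v₁ is just their ratio: 0.3026/0.5022 = 0.603.

0.603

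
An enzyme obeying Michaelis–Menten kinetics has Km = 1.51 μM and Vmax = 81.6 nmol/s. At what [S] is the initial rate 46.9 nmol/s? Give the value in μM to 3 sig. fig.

Rearranging v = Vmax[S]/(Km+[S]) gives [S] = Km·v/(Vmax − v).
[S] = 1.51 × 46.9 / (81.6 − 46.9) = 70.82/34.70 = 2.04 μM.

2.04 μM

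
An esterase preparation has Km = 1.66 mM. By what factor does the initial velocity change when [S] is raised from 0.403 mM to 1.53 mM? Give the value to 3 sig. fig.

The fractional saturations are [S]/(Km+[S]) = 0.403/2.063 = 0.1953 and 1.53/3.190 = 0.4796.
v₂/v₁ is just their ratio: 0.4796/0.1953 = 2.46.

2.46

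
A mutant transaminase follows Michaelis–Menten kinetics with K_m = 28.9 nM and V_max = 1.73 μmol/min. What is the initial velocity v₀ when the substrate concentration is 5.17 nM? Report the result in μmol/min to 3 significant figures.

0.263 μmol/min

[S]/(Km+[S]) = 5.17/34.07 = 0.1517, the fractional saturation.
v = 0.1517 × Vmax = 0.1517 × 1.73 = 0.263 μmol/min.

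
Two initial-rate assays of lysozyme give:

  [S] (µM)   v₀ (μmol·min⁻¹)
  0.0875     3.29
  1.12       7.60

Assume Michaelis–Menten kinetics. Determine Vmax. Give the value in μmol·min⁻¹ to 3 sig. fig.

From v = Vmax[S]/(Km+[S]), each point gives Vmax = v(Km+[S])/[S].
Equating: 3.29(Km+0.0875)/0.0875 = 7.60(Km+1.12)/1.12.
37.60·Km + 3.29 = 6.786·Km + 7.60, so (37.60 − 6.786)·Km = 7.60 − 3.29.
Km = 4.310/30.81 = 0.140 µM; then Vmax = 3.29(0.140+0.0875)/0.0875 = 8.55 μmol·min⁻¹.

8.55 μmol·min⁻¹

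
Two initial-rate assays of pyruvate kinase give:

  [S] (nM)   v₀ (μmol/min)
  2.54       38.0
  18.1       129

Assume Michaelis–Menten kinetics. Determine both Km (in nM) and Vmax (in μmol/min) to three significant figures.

Km = 11.6 nM; Vmax = 212 μmol/min

From v = Vmax[S]/(Km+[S]), each point gives Vmax = v(Km+[S])/[S].
Equating: 38.0(Km+2.54)/2.54 = 129(Km+18.1)/18.1.
14.96·Km + 38.0 = 7.127·Km + 129, so (14.96 − 7.127)·Km = 129 − 38.0.
Km = 91.00/7.834 = 11.6 nM; then Vmax = 38.0(11.6+2.54)/2.54 = 212 μmol/min.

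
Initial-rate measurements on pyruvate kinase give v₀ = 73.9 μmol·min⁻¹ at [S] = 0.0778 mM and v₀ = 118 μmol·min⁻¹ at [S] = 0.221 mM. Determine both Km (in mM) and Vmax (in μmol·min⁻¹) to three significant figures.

Km = 0.106 mM; Vmax = 175 μmol·min⁻¹

From v = Vmax[S]/(Km+[S]), each point gives Vmax = v(Km+[S])/[S].
Equating: 73.9(Km+0.0778)/0.0778 = 118(Km+0.221)/0.221.
949.9·Km + 73.9 = 533.9·Km + 118, so (949.9 − 533.9)·Km = 118 − 73.9.
Km = 44.10/415.9 = 0.106 mM; then Vmax = 73.9(0.106+0.0778)/0.0778 = 175 μmol·min⁻¹.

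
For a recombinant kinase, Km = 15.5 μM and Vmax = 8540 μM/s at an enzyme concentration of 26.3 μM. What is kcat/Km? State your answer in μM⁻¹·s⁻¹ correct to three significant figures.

kcat = Vmax/[E]total = 8540/26.3 = 325 s⁻¹.
kcat/Km = 325/15.5 = 20.9 μM⁻¹·s⁻¹.

20.9 μM⁻¹·s⁻¹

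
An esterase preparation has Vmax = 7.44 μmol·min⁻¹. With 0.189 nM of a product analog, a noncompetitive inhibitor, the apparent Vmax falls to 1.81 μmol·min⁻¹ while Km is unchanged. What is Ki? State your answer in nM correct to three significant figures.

0.0608 nM

Noncompetitive: Vmax,app = Vmax/α with α = 1 + [I]/Ki.
α = Vmax/Vmax,app = 7.44/1.81 = 4.110.
Since α = 1 + [I]/Ki, [I]/Ki = 4.110 − 1 = 3.110 and Ki = 0.189/3.110 = 0.0608 nM.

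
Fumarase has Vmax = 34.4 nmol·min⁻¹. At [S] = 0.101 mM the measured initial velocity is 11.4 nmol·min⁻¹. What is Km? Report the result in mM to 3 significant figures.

From v = Vmax[S]/(Km+[S]), Km = [S](Vmax − v)/v.
Km = 0.101 × (34.4 − 11.4) / 11.4 = 2.323/11.4 = 0.204 mM.

0.204 mM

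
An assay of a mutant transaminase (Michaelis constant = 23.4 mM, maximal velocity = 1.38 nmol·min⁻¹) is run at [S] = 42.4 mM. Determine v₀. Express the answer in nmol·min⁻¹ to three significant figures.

0.889 nmol·min⁻¹

[S]/(Km+[S]) = 42.4/65.80 = 0.6444, the fractional saturation.
v = 0.6444 × Vmax = 0.6444 × 1.38 = 0.889 nmol·min⁻¹.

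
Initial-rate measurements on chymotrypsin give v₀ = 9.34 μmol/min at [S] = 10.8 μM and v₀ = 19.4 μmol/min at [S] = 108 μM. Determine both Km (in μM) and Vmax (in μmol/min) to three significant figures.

From v = Vmax[S]/(Km+[S]), each point gives Vmax = v(Km+[S])/[S].
Equating: 9.34(Km+10.8)/10.8 = 19.4(Km+108)/108.
0.8648·Km + 9.34 = 0.1796·Km + 19.4, so (0.8648 − 0.1796)·Km = 19.4 − 9.34.
Km = 10.06/0.6852 = 14.7 μM; then Vmax = 9.34(14.7+10.8)/10.8 = 22.0 μmol/min.

Km = 14.7 μM; Vmax = 22.0 μmol/min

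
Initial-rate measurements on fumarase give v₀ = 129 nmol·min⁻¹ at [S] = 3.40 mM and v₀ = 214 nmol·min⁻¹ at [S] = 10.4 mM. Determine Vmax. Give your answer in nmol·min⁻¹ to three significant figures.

In reciprocal form, 1/v = (Km/Vmax)·(1/[S]) + 1/Vmax. The two points give (1/[S], 1/v) = (0.2941, 0.007752) and (0.09615, 0.004673).
Slope = (0.007752 − 0.004673)/(0.2941 − 0.09615) = 0.01555; intercept = 0.007752 − 0.01555×0.2941 = 0.003177.
Vmax = 1/intercept = 315 nmol·min⁻¹; Km = slope × Vmax = 0.01555 × 315 = 4.90 mM.

315 nmol·min⁻¹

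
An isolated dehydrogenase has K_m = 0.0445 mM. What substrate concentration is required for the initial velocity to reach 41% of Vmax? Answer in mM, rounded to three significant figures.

v/Vmax = [S]/(Km+[S]) = 0.41, so [S] = Km·0.41/(1 − 0.41) = 0.0445 × 0.6949.
[S] = 0.0309 mM.

0.0309 mM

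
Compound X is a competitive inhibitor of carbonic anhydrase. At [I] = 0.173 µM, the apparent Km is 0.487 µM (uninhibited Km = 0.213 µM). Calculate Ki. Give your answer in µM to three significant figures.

Competitive: Km,app = α·Km with α = 1 + [I]/Ki.
α = Km,app/Km = 0.487/0.213 = 2.286.
Since α = 1 + [I]/Ki, [I]/Ki = 2.286 − 1 = 1.286 and Ki = 0.173/1.286 = 0.134 µM.

0.134 µM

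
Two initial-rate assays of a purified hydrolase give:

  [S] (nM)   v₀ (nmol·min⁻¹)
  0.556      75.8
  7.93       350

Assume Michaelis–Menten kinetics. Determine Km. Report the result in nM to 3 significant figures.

2.97 nM

From v = Vmax[S]/(Km+[S]), each point gives Vmax = v(Km+[S])/[S].
Equating: 75.8(Km+0.556)/0.556 = 350(Km+7.93)/7.93.
136.3·Km + 75.8 = 44.14·Km + 350, so (136.3 − 44.14)·Km = 350 − 75.8.
Km = 274.2/92.19 = 2.97 nM; then Vmax = 75.8(2.97+0.556)/0.556 = 481 nmol·min⁻¹.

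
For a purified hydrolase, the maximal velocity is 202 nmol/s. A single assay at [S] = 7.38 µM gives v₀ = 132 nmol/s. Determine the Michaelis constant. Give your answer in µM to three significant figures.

From v = Vmax[S]/(Km+[S]), Km = [S](Vmax − v)/v.
Km = 7.38 × (202 − 132) / 132 = 516.6/132 = 3.91 µM.

3.91 µM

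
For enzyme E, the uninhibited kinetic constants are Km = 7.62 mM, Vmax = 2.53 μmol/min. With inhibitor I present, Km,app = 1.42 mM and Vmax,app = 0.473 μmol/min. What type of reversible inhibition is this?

uncompetitive

Both Km and Vmax decrease by the same factor (~5.35-fold) — characteristic of uncompetitive inhibition.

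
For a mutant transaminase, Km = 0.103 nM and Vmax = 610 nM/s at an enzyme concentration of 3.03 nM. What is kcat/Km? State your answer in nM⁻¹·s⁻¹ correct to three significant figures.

1950 nM⁻¹·s⁻¹

kcat = Vmax/[E]total = 610/3.03 = 201 s⁻¹.
kcat/Km = 201/0.103 = 1950 nM⁻¹·s⁻¹.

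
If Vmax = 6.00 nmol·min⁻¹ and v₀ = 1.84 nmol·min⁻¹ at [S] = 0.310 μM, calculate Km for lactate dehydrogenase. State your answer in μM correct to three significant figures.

0.701 μM

From v = Vmax[S]/(Km+[S]), Km = [S](Vmax − v)/v.
Km = 0.310 × (6.00 − 1.84) / 1.84 = 1.290/1.84 = 0.701 μM.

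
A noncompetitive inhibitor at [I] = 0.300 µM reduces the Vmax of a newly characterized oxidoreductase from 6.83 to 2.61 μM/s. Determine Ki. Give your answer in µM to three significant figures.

Noncompetitive: Vmax,app = Vmax/α with α = 1 + [I]/Ki.
α = Vmax/Vmax,app = 6.83/2.61 = 2.617.
Ki = [I]/(α − 1) = 0.300/1.617 = 0.186 µM.

0.186 µM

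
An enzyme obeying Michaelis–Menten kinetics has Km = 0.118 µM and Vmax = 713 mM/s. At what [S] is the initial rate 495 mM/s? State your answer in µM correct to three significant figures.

The required fractional saturation is v/Vmax = 495/713 = 0.6942.
Then [S]/(Km+[S]) = 0.6942 ⇒ [S] = 0.118 × 0.6942/(1 − 0.6942) = 0.268 µM.

0.268 µM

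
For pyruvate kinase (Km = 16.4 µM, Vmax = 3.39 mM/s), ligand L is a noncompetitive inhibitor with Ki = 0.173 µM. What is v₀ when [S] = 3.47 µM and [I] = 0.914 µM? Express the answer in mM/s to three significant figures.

0.0942 mM/s

α = 1 + [I]/Ki = 1 + 0.914/0.173 = 6.283.
For a noncompetitive inhibitor, Vmax is reduced to Vmax/α while Km is unchanged: Km,app = 16.4 µM, Vmax,app = 0.540 mM/s.
v = Vmax,app·[S]/(Km,app + [S]) = 0.540 × 3.47/(16.4 + 3.47) = 0.0942 mM/s.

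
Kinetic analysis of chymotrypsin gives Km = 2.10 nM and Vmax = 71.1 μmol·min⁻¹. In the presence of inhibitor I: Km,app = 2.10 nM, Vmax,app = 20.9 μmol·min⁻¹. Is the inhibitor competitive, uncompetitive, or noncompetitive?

Vmax decreases (71.1 → 20.9 μmol·min⁻¹) while Km is unchanged — pure noncompetitive inhibition.

noncompetitive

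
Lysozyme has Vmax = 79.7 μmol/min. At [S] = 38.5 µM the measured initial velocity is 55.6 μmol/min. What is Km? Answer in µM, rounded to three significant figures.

16.7 µM

From v = Vmax[S]/(Km+[S]), Km = [S](Vmax − v)/v.
Km = 38.5 × (79.7 − 55.6) / 55.6 = 927.8/55.6 = 16.7 µM.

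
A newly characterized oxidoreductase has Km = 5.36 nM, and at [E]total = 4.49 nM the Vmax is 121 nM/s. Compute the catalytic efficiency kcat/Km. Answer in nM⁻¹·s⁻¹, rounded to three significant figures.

5.03 nM⁻¹·s⁻¹

kcat = Vmax/[E]total = 121/4.49 = 26.9 s⁻¹.
kcat/Km = 26.9/5.36 = 5.03 nM⁻¹·s⁻¹.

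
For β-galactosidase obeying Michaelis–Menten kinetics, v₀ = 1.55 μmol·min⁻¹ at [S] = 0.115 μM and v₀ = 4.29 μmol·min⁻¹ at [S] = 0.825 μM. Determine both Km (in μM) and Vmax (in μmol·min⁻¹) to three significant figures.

Km = 0.331 μM; Vmax = 6.01 μmol·min⁻¹

From v = Vmax[S]/(Km+[S]), each point gives Vmax = v(Km+[S])/[S].
Equating: 1.55(Km+0.115)/0.115 = 4.29(Km+0.825)/0.825.
13.48·Km + 1.55 = 5.200·Km + 4.29, so (13.48 − 5.200)·Km = 4.29 − 1.55.
Km = 2.740/8.278 = 0.331 μM; then Vmax = 1.55(0.331+0.115)/0.115 = 6.01 μmol·min⁻¹.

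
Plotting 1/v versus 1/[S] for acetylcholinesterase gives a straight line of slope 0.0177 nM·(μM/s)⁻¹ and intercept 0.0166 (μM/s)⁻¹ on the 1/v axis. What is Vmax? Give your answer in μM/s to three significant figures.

The y-intercept of a Lineweaver–Burk plot equals 1/Vmax, so Vmax = 1/0.0166 = 60.2 μM/s.

60.2 μM/s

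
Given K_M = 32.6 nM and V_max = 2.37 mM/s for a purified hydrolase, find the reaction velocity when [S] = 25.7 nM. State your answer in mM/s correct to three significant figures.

v = Vmax·[S]/(Km + [S]) = 2.37 × 25.7 / (32.6 + 25.7)
  = 60.91 / 58.30 = 1.04 mM/s.

1.04 mM/s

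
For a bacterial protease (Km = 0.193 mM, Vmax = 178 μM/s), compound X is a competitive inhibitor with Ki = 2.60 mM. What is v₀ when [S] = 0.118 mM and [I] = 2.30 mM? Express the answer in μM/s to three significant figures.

43.6 μM/s

With α = 1 + [I]/Ki = 1 + 2.30/2.60 = 1.885, the competitive rate law is v = Vmax[S] / (αKm + [S]).
v = 178×0.118 / (1.885×0.193 + 0.118) = 21.00/0.4817 = 43.6 μM/s.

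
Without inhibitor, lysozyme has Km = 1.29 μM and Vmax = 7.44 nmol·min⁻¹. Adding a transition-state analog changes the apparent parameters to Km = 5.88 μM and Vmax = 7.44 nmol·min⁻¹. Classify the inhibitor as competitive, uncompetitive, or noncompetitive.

Km increases (1.29 → 5.88 μM) while Vmax is unchanged — the hallmark of competitive inhibition.

competitive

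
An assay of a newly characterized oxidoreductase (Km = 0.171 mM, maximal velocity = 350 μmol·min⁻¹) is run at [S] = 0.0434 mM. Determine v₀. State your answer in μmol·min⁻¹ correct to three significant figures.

70.8 μmol·min⁻¹

[S]/(Km+[S]) = 0.0434/0.2144 = 0.2024, the fractional saturation.
v = 0.2024 × Vmax = 0.2024 × 350 = 70.8 μmol·min⁻¹.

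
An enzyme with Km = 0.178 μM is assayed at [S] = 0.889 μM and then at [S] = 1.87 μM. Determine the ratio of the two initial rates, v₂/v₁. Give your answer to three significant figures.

Since Vmax cancels, v₂/v₁ = [S]₂(Km+[S]₁) / [S]₁(Km+[S]₂).
= 1.87×(0.178+0.889) / (0.889×(0.178+1.87)) = 1.995/1.821 = 1.10.

1.10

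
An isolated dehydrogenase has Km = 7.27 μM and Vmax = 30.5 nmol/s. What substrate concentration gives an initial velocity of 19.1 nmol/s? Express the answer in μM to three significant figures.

Rearranging v = Vmax[S]/(Km+[S]) gives [S] = Km·v/(Vmax − v).
[S] = 7.27 × 19.1 / (30.5 − 19.1) = 138.9/11.40 = 12.2 μM.

12.2 μM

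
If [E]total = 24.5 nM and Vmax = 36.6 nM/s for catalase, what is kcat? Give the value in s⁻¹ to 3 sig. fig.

1.49 s⁻¹

kcat = Vmax/[E]total = 36.6 nM/s / 24.5 nM = 1.49 s⁻¹.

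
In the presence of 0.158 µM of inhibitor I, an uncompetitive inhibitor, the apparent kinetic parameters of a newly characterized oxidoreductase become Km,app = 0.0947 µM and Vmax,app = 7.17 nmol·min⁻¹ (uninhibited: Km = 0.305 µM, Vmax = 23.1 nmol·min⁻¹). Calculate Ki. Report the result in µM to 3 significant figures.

0.0711 µM

Uncompetitive: Vmax,app = Vmax/α (and Km,app = Km/α) with α = 1 + [I]/Ki.
α = Vmax/Vmax,app = 23.1/7.17 = 3.222.
Since α = 1 + [I]/Ki, [I]/Ki = 3.222 − 1 = 2.222 and Ki = 0.158/2.222 = 0.0711 µM.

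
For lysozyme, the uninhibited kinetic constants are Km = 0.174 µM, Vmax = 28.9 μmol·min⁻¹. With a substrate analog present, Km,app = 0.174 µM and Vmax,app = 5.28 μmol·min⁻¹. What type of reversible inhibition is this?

noncompetitive

Vmax decreases (28.9 → 5.28 μmol·min⁻¹) while Km is unchanged — pure noncompetitive inhibition.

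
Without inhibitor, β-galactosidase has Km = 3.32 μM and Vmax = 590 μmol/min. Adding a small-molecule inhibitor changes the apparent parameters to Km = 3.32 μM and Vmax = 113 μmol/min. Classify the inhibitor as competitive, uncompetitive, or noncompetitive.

Vmax decreases (590 → 113 μmol/min) while Km is unchanged — pure noncompetitive inhibition.

noncompetitive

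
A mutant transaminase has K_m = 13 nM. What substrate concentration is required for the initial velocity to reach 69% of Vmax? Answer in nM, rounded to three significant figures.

28.9 nM

v/Vmax = [S]/(Km+[S]) = 0.69, so [S] = Km·0.69/(1 − 0.69) = 13 × 2.226.
[S] = 28.9 nM.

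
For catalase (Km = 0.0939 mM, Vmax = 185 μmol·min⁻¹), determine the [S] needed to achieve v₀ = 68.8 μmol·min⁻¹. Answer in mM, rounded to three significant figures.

0.0556 mM

The required fractional saturation is v/Vmax = 68.8/185 = 0.3719.
Then [S]/(Km+[S]) = 0.3719 ⇒ [S] = 0.0939 × 0.3719/(1 − 0.3719) = 0.0556 mM.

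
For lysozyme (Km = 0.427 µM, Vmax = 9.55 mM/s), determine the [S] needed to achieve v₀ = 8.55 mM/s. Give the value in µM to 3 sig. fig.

3.65 µM

The required fractional saturation is v/Vmax = 8.55/9.55 = 0.8953.
Then [S]/(Km+[S]) = 0.8953 ⇒ [S] = 0.427 × 0.8953/(1 − 0.8953) = 3.65 µM.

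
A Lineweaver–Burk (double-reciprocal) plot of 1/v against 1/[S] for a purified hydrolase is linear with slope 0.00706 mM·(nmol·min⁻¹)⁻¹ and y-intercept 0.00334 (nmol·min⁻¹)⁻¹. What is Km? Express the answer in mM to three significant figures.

2.11 mM

y-intercept = 1/Vmax ⇒ Vmax = 299 nmol·min⁻¹; slope = Km/Vmax ⇒ Km = slope × Vmax.
Km = 0.00706 × 299 = 2.11 mM.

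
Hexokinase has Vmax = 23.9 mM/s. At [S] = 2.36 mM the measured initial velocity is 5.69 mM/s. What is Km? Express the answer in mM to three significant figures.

v/Vmax = 5.69/23.9 = 0.2381 = [S]/(Km+[S]).
So Km + [S] = [S]/0.2381 = 9.913 mM, giving Km = 9.913 − 2.36 = 7.55 mM.

7.55 mM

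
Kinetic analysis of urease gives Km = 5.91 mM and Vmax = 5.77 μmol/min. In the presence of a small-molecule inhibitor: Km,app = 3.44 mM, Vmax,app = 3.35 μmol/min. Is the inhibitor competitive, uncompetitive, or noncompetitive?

uncompetitive

Both Km and Vmax decrease by the same factor (~1.72-fold) — characteristic of uncompetitive inhibition.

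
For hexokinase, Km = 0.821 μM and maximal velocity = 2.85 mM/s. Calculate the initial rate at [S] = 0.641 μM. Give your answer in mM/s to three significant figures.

1.25 mM/s

v = Vmax·[S]/(Km + [S]) = 2.85 × 0.641 / (0.821 + 0.641)
  = 1.827 / 1.462 = 1.25 mM/s.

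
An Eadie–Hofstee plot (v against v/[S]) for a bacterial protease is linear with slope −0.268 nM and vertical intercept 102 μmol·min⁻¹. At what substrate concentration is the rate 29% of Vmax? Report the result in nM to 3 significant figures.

0.109 nM

The Eadie–Hofstee slope gives Km = 0.268 nM (slope = −Km).
v/Vmax = [S]/(Km+[S]) = 0.29 ⇒ [S] = Km·0.29/(1−0.29) = 0.268 × 0.4085 = 0.109 nM.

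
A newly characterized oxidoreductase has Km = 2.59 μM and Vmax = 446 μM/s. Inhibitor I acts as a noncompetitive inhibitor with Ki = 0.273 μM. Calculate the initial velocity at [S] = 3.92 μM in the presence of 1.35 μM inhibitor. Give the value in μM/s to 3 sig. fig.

α = 1 + [I]/Ki = 1 + 1.35/0.273 = 5.945.
For a noncompetitive inhibitor, Vmax is reduced to Vmax/α while Km is unchanged: Km,app = 2.59 μM, Vmax,app = 75.0 μM/s.
v = Vmax,app·[S]/(Km,app + [S]) = 75.0 × 3.92/(2.59 + 3.92) = 45.2 μM/s.

45.2 μM/s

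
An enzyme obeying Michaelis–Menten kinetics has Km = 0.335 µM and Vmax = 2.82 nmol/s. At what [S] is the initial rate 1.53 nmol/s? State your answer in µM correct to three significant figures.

Rearranging v = Vmax[S]/(Km+[S]) gives [S] = Km·v/(Vmax − v).
[S] = 0.335 × 1.53 / (2.82 − 1.53) = 0.5126/1.290 = 0.397 µM.

0.397 µM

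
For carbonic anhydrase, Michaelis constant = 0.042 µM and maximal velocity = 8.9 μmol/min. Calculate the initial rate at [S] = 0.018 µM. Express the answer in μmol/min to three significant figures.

[S]/(Km+[S]) = 0.018/0.06000 = 0.3000, the fractional saturation.
v = 0.3000 × Vmax = 0.3000 × 8.9 = 2.67 μmol/min.

2.67 μmol/min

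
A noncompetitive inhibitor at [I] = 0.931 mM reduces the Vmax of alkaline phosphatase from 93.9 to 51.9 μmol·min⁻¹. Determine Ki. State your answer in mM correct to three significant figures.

1.15 mM

Noncompetitive: Vmax,app = Vmax/α with α = 1 + [I]/Ki.
α = Vmax/Vmax,app = 93.9/51.9 = 1.809.
Ki = [I]/(α − 1) = 0.931/0.8092 = 1.15 mM.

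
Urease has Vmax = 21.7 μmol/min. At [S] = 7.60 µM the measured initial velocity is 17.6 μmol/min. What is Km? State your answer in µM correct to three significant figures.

v/Vmax = 17.6/21.7 = 0.8111 = [S]/(Km+[S]).
So Km + [S] = [S]/0.8111 = 9.370 µM, giving Km = 9.370 − 7.60 = 1.77 µM.

1.77 µM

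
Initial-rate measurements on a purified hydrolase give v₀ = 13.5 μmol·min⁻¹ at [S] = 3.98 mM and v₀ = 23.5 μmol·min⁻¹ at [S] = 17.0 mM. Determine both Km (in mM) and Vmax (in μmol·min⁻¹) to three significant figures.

Km = 4.98 mM; Vmax = 30.4 μmol·min⁻¹

In reciprocal form, 1/v = (Km/Vmax)·(1/[S]) + 1/Vmax. The two points give (1/[S], 1/v) = (0.2513, 0.07407) and (0.05882, 0.04255).
Slope = (0.07407 − 0.04255)/(0.2513 − 0.05882) = 0.1638; intercept = 0.07407 − 0.1638×0.2513 = 0.03292.
Vmax = 1/intercept = 30.4 μmol·min⁻¹; Km = slope × Vmax = 0.1638 × 30.4 = 4.98 mM.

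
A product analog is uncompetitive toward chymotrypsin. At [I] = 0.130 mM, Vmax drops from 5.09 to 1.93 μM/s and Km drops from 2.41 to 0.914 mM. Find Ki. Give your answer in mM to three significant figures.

0.0794 mM

Uncompetitive: Vmax,app = Vmax/α (and Km,app = Km/α) with α = 1 + [I]/Ki.
α = Vmax/Vmax,app = 5.09/1.93 = 2.637.
Ki = [I]/(α − 1) = 0.130/1.637 = 0.0794 mM.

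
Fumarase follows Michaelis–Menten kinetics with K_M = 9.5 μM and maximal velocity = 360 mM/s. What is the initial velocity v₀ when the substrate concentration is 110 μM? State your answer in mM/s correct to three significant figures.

331 mM/s

[S]/(Km+[S]) = 110/119.5 = 0.9205, the fractional saturation.
v = 0.9205 × Vmax = 0.9205 × 360 = 331 mM/s.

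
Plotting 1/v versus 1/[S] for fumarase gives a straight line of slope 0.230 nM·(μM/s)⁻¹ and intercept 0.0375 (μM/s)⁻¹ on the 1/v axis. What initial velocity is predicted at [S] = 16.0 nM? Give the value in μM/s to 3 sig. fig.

19.3 μM/s

The y-intercept is 1/Vmax, so Vmax = 1/0.0375 = 26.7 μM/s.
The slope is Km/Vmax, so Km = 0.230 × 26.7 = 6.13 nM.
Then v = 26.7 × 16.0/(6.13 + 16.0) = 19.3 μM/s.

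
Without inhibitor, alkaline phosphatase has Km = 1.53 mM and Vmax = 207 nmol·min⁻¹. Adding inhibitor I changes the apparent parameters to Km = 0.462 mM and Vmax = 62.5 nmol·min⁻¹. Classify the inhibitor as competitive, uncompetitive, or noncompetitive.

uncompetitive

Both Km and Vmax decrease by the same factor (~3.31-fold) — characteristic of uncompetitive inhibition.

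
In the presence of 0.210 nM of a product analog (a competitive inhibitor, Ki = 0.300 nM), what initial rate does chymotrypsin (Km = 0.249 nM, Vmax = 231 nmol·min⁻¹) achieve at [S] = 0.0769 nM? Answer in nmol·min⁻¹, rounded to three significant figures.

35.5 nmol·min⁻¹

With α = 1 + [I]/Ki = 1 + 0.210/0.300 = 1.700, the competitive rate law is v = Vmax[S] / (αKm + [S]).
v = 231×0.0769 / (1.700×0.249 + 0.0769) = 17.76/0.5002 = 35.5 nmol·min⁻¹.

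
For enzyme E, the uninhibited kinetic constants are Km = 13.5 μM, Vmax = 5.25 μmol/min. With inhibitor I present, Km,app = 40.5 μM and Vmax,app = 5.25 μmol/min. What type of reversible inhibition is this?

competitive

Km increases (13.5 → 40.5 μM) while Vmax is unchanged — the hallmark of competitive inhibition.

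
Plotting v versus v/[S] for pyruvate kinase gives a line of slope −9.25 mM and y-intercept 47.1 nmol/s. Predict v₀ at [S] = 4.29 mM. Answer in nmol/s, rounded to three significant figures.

14.9 nmol/s

In the Eadie–Hofstee form v = Vmax − Km·(v/[S]), the slope is −Km and the intercept is Vmax, so Km = 9.25 mM and Vmax = 47.1 nmol/s.
v = 47.1 × 4.29/(9.25 + 4.29) = 14.9 nmol/s.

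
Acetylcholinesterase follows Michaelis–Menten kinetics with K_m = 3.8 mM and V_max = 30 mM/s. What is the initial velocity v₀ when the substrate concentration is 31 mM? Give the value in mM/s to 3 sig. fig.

v = Vmax·[S]/(Km + [S]) = 30 × 31 / (3.8 + 31)
  = 930.0 / 34.80 = 26.7 mM/s.

26.7 mM/s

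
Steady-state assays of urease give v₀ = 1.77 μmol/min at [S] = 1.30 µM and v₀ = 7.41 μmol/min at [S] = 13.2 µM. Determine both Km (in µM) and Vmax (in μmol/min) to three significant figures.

From v = Vmax[S]/(Km+[S]), each point gives Vmax = v(Km+[S])/[S].
Equating: 1.77(Km+1.30)/1.30 = 7.41(Km+13.2)/13.2.
1.362·Km + 1.77 = 0.5614·Km + 7.41, so (1.362 − 0.5614)·Km = 7.41 − 1.77.
Km = 5.640/0.8002 = 7.05 µM; then Vmax = 1.77(7.05+1.30)/1.30 = 11.4 μmol/min.

Km = 7.05 µM; Vmax = 11.4 μmol/min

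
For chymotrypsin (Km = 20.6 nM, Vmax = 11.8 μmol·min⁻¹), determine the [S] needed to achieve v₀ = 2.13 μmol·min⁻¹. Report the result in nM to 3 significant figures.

The required fractional saturation is v/Vmax = 2.13/11.8 = 0.1805.
Then [S]/(Km+[S]) = 0.1805 ⇒ [S] = 20.6 × 0.1805/(1 − 0.1805) = 4.54 nM.

4.54 nM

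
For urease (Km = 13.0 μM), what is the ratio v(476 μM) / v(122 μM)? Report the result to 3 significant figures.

1.08

Since Vmax cancels, v₂/v₁ = [S]₂(Km+[S]₁) / [S]₁(Km+[S]₂).
= 476×(13.0+122) / (122×(13.0+476)) = 64260/59660 = 1.08.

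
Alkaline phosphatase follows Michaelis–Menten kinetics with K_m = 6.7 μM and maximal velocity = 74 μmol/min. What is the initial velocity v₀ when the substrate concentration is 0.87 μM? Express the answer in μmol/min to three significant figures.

8.50 μmol/min

v = Vmax·[S]/(Km + [S]) = 74 × 0.87 / (6.7 + 0.87)
  = 64.38 / 7.570 = 8.50 μmol/min.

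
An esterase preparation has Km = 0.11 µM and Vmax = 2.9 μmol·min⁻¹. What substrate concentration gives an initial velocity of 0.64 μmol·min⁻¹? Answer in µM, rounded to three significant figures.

0.0312 µM

Rearranging v = Vmax[S]/(Km+[S]) gives [S] = Km·v/(Vmax − v).
[S] = 0.11 × 0.64 / (2.9 − 0.64) = 0.07040/2.260 = 0.0312 µM.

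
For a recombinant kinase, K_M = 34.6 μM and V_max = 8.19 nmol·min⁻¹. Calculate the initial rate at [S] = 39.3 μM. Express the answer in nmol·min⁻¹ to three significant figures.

4.36 nmol·min⁻¹

v = Vmax·[S]/(Km + [S]) = 8.19 × 39.3 / (34.6 + 39.3)
  = 321.9 / 73.90 = 4.36 nmol·min⁻¹.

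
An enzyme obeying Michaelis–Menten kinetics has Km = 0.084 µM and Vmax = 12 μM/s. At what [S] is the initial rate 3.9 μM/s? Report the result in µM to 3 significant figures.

Rearranging v = Vmax[S]/(Km+[S]) gives [S] = Km·v/(Vmax − v).
[S] = 0.084 × 3.9 / (12 − 3.9) = 0.3276/8.100 = 0.0404 µM.

0.0404 µM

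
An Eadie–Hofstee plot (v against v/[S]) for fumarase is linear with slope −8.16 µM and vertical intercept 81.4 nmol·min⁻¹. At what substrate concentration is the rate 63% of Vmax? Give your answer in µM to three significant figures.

The Eadie–Hofstee slope gives Km = 8.16 µM (slope = −Km).
v/Vmax = [S]/(Km+[S]) = 0.63 ⇒ [S] = Km·0.63/(1−0.63) = 8.16 × 1.703 = 13.9 µM.

13.9 µM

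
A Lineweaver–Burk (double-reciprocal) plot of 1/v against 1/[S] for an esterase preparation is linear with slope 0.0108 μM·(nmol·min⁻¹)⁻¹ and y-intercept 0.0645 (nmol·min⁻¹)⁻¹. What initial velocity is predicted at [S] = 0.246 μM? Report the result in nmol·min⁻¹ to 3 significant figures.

9.22 nmol·min⁻¹

The y-intercept is 1/Vmax, so Vmax = 1/0.0645 = 15.5 nmol·min⁻¹.
The slope is Km/Vmax, so Km = 0.0108 × 15.5 = 0.167 μM.
Then v = 15.5 × 0.246/(0.167 + 0.246) = 9.22 nmol·min⁻¹.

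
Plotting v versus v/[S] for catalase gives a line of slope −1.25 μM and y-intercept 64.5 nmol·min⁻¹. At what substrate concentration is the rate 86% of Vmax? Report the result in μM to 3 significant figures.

The Eadie–Hofstee slope gives Km = 1.25 μM (slope = −Km).
v/Vmax = [S]/(Km+[S]) = 0.86 ⇒ [S] = Km·0.86/(1−0.86) = 1.25 × 6.143 = 7.68 μM.

7.68 μM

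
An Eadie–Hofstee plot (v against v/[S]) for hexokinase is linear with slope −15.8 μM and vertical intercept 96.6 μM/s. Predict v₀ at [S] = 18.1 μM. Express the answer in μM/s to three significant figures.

In the Eadie–Hofstee form v = Vmax − Km·(v/[S]), the slope is −Km and the intercept is Vmax, so Km = 15.8 μM and Vmax = 96.6 μM/s.
v = 96.6 × 18.1/(15.8 + 18.1) = 51.6 μM/s.

51.6 μM/s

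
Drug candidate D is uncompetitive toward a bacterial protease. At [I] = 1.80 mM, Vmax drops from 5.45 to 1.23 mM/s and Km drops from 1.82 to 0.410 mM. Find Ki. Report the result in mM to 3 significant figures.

0.525 mM

Uncompetitive: Vmax,app = Vmax/α (and Km,app = Km/α) with α = 1 + [I]/Ki.
α = Vmax/Vmax,app = 5.45/1.23 = 4.431.
Since α = 1 + [I]/Ki, [I]/Ki = 4.431 − 1 = 3.431 and Ki = 1.80/3.431 = 0.525 mM.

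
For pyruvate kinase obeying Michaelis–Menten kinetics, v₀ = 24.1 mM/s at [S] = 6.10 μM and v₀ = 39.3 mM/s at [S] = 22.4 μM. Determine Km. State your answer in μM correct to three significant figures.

6.92 μM

In reciprocal form, 1/v = (Km/Vmax)·(1/[S]) + 1/Vmax. The two points give (1/[S], 1/v) = (0.1639, 0.04149) and (0.04464, 0.02545).
Slope = (0.04149 − 0.02545)/(0.1639 − 0.04464) = 0.1345; intercept = 0.04149 − 0.1345×0.1639 = 0.01944.
Vmax = 1/intercept = 51.4 mM/s; Km = slope × Vmax = 0.1345 × 51.4 = 6.92 μM.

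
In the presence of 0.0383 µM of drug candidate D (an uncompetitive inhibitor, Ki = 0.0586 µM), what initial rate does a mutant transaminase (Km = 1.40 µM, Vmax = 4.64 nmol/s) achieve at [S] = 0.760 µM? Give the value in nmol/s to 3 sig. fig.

1.33 nmol/s

α = 1 + [I]/Ki = 1 + 0.0383/0.0586 = 1.654.
For an uncompetitive inhibitor, both parameters are divided by α, giving Vmax/α and Km/α: Km,app = 0.847 µM, Vmax,app = 2.81 nmol/s.
v = Vmax,app·[S]/(Km,app + [S]) = 2.81 × 0.760/(0.847 + 0.760) = 1.33 nmol/s.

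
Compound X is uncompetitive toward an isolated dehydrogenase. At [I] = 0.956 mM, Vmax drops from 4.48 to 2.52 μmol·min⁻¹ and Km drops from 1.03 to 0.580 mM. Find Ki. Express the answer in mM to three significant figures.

Uncompetitive: Vmax,app = Vmax/α (and Km,app = Km/α) with α = 1 + [I]/Ki.
α = Vmax/Vmax,app = 4.48/2.52 = 1.778.
Since α = 1 + [I]/Ki, [I]/Ki = 1.778 − 1 = 0.7778 and Ki = 0.956/0.7778 = 1.23 mM.

1.23 mM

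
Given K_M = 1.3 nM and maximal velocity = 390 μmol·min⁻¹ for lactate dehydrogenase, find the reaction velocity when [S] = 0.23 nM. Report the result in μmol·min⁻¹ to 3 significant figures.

[S]/(Km+[S]) = 0.23/1.530 = 0.1503, the fractional saturation.
v = 0.1503 × Vmax = 0.1503 × 390 = 58.6 μmol·min⁻¹.

58.6 μmol·min⁻¹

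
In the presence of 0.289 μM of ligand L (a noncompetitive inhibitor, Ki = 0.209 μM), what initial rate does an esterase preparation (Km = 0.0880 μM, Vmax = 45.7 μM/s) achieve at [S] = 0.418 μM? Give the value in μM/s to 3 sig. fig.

15.8 μM/s

With α = 1 + [I]/Ki = 1 + 0.289/0.209 = 2.383, the noncompetitive rate law is v = (Vmax/α)·[S] / (Km + [S]).
v = (45.7/2.383)×0.418 / (0.0880 + 0.418) = 8.017/0.5060 = 15.8 μM/s.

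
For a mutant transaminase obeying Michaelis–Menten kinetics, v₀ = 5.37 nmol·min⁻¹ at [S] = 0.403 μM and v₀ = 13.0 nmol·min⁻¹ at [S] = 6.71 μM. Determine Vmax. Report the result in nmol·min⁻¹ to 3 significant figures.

14.3 nmol·min⁻¹

From v = Vmax[S]/(Km+[S]), each point gives Vmax = v(Km+[S])/[S].
Equating: 5.37(Km+0.403)/0.403 = 13.0(Km+6.71)/6.71.
13.33·Km + 5.37 = 1.937·Km + 13.0, so (13.33 − 1.937)·Km = 13.0 − 5.37.
Km = 7.630/11.39 = 0.670 μM; then Vmax = 5.37(0.670+0.403)/0.403 = 14.3 nmol·min⁻¹.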